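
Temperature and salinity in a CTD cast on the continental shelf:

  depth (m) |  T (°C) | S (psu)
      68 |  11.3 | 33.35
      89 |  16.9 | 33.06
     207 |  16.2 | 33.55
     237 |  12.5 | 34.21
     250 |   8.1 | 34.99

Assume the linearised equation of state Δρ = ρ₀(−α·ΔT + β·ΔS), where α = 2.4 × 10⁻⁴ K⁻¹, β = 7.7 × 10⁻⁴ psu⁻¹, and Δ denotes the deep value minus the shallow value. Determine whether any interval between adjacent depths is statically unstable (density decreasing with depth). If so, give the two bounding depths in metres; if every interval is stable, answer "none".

68–89 m

Evaluate Δρ/ρ₀ = −αΔT + βΔS across each adjacent pair:
  68–89 m: −αΔT+βΔS = −(2.4 × 10⁻⁴)(+5.6)+(7.7 × 10⁻⁴)(-0.29) = -1.6 × 10⁻³ → UNSTABLE
  89–207 m: −αΔT+βΔS = −(2.4 × 10⁻⁴)(-0.7)+(7.7 × 10⁻⁴)(+0.49) = 5.5 × 10⁻⁴ → stable
  207–237 m: −αΔT+βΔS = −(2.4 × 10⁻⁴)(-3.7)+(7.7 × 10⁻⁴)(+0.66) = 1.4 × 10⁻³ → stable
  237–250 m: −αΔT+βΔS = −(2.4 × 10⁻⁴)(-4.4)+(7.7 × 10⁻⁴)(+0.78) = 1.7 × 10⁻³ → stable
The 68–89 m interval has Δρ < 0: lighter water underlies denser water.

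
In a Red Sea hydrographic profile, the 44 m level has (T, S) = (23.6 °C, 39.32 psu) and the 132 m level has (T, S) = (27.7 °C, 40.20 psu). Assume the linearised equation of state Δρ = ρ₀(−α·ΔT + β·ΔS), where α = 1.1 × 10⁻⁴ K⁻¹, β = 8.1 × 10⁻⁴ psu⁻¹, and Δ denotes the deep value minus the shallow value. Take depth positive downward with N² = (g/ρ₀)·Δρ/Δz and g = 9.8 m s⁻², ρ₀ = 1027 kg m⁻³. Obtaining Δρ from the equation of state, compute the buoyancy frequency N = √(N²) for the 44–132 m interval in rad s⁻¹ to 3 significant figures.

5.40 × 10⁻³ rad s⁻¹

ΔT = +4.1 K, ΔS = +0.88 psu (deep − shallow).
Δρ/ρ₀ = −αΔT + βΔS = -4.51 × 10⁻⁴ + 7.128 × 10⁻⁴ = 2.618 × 10⁻⁴, so Δρ ≈ 0.2689 kg m⁻³.
N² = (g/ρ₀)·Δρ/Δz = g·(Δρ/ρ₀)/Δz = 9.8 × 2.618 × 10⁻⁴ / 88 = 2.9155 × 10⁻⁵ s⁻².
N = √(2.9155 × 10⁻⁵) = 5.3995 × 10⁻³ rad s⁻¹ ≈ 5.40 × 10⁻³ rad s⁻¹.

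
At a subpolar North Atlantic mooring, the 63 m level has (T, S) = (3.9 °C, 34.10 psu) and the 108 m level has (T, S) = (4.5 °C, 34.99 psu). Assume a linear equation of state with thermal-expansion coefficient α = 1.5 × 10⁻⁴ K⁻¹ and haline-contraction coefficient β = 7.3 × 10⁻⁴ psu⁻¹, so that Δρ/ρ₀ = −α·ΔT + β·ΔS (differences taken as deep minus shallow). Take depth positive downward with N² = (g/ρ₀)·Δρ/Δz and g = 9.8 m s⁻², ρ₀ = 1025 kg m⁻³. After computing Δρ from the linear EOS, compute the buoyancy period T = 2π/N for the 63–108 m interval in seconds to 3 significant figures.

569 s

ΔT = +0.6 K, ΔS = +0.89 psu (deep − shallow).
Δρ/ρ₀ = −αΔT + βΔS = -9.00 × 10⁻⁵ + 6.497 × 10⁻⁴ = 5.597 × 10⁻⁴, so Δρ ≈ 0.5737 kg m⁻³.
N² = (g/ρ₀)·Δρ/Δz = g·(Δρ/ρ₀)/Δz = 9.8 × 5.597 × 10⁻⁴ / 45 = 1.2189 × 10⁻⁴ s⁻².
N = √(1.2189 × 10⁻⁴) = 0.011040 rad s⁻¹ → T = 2π/N = 569.13 s ≈ 569 s.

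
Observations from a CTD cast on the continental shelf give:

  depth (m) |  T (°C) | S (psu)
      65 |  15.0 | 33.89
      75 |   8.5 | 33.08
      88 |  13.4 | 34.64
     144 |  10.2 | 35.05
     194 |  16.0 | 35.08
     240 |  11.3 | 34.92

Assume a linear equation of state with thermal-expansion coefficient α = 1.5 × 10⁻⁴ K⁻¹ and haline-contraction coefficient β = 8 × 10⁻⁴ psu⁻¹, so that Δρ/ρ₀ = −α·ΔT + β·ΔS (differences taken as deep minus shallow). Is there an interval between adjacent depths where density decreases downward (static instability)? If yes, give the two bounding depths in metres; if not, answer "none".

Evaluate Δρ/ρ₀ = −αΔT + βΔS across each adjacent pair:
  65–75 m: −αΔT+βΔS = −(1.5 × 10⁻⁴)(-6.5)+(8 × 10⁻⁴)(-0.81) = 3.3 × 10⁻⁴ → stable
  75–88 m: −αΔT+βΔS = −(1.5 × 10⁻⁴)(+4.9)+(8 × 10⁻⁴)(+1.56) = 5.1 × 10⁻⁴ → stable
  88–144 m: −αΔT+βΔS = −(1.5 × 10⁻⁴)(-3.2)+(8 × 10⁻⁴)(+0.41) = 8.1 × 10⁻⁴ → stable
  144–194 m: −αΔT+βΔS = −(1.5 × 10⁻⁴)(+5.8)+(8 × 10⁻⁴)(+0.03) = -8.5 × 10⁻⁴ → UNSTABLE
  194–240 m: −αΔT+βΔS = −(1.5 × 10⁻⁴)(-4.7)+(8 × 10⁻⁴)(-0.16) = 5.8 × 10⁻⁴ → stable
The 144–194 m interval has Δρ < 0: lighter water underlies denser water.

144–194 m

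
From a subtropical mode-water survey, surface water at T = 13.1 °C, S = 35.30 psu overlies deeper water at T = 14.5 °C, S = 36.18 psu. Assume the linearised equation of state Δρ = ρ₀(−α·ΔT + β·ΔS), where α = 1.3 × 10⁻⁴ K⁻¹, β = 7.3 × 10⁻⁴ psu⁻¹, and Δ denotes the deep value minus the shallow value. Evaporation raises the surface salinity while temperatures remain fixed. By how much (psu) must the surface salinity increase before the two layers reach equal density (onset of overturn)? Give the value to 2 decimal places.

0.63 psu

Neutral buoyancy requires −α(T_deep − T_surf) + β(S_deep − S_surf′) = 0.
S_surf′ = S_deep − (α/β)·ΔT = 36.18 − (1.3 × 10⁻⁴/7.3 × 10⁻⁴)·(+1.4) = 35.9307 psu.
Increase required: 35.9307 − 35.30 = 0.6307 psu.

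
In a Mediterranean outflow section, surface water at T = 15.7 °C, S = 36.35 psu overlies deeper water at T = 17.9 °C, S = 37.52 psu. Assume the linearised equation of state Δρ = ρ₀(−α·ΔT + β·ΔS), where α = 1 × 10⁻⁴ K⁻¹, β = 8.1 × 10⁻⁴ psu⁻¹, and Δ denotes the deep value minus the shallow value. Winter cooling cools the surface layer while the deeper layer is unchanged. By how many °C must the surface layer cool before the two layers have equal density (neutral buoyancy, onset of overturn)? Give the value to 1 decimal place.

7.3 °C

Neutral buoyancy requires Δρ = 0, i.e. −α(T_deep − T_surf′) + β(S_deep − S_surf) = 0.
T_surf′ = T_deep − (β/α)·ΔS = 17.9 − (8.1 × 10⁻⁴/1 × 10⁻⁴)·(+1.17) = 8.423 °C.
Cooling required: 15.7 − (8.423) = 7.277 °C.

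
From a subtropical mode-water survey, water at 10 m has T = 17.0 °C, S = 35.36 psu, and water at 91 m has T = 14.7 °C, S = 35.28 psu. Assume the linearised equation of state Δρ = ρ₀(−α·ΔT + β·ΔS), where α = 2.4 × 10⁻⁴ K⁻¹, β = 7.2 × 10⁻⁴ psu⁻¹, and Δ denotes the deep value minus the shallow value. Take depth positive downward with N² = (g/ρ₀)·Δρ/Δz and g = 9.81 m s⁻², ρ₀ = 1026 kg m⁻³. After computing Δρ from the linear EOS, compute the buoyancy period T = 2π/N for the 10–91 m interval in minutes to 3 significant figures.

ΔT = -2.3 K, ΔS = -0.08 psu (deep − shallow).
Δρ/ρ₀ = −αΔT + βΔS = 5.52 × 10⁻⁴ − 5.76 × 10⁻⁵ = 4.944 × 10⁻⁴, so Δρ ≈ 0.5073 kg m⁻³.
N² = (g/ρ₀)·Δρ/Δz = g·(Δρ/ρ₀)/Δz = 9.81 × 4.944 × 10⁻⁴ / 81 = 5.9877 × 10⁻⁵ s⁻².
N = √(5.9877 × 10⁻⁵) = 7.7380 × 10⁻³ rad s⁻¹ → T = 2π/N = 811.99 s = 13.533 min ≈ 13.5 min.

13.5 min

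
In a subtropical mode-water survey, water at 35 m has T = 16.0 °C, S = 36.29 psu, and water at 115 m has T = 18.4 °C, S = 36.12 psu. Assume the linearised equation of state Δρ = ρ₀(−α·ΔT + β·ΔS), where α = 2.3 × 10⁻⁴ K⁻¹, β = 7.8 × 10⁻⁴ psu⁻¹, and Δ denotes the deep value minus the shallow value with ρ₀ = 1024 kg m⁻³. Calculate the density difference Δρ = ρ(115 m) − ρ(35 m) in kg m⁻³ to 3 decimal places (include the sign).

ΔT = +2.4 K, ΔS = -0.17 psu (deep − shallow).
Δρ/ρ₀ = −(2.3 × 10⁻⁴)(+2.4) + (7.8 × 10⁻⁴)(-0.17) = -6.846 × 10⁻⁴.
Δρ = 1024 × (-6.846 × 10⁻⁴) = -0.701 kg m⁻³.
Negative Δρ: lighter below, statically unstable.

-0.701 kg m⁻³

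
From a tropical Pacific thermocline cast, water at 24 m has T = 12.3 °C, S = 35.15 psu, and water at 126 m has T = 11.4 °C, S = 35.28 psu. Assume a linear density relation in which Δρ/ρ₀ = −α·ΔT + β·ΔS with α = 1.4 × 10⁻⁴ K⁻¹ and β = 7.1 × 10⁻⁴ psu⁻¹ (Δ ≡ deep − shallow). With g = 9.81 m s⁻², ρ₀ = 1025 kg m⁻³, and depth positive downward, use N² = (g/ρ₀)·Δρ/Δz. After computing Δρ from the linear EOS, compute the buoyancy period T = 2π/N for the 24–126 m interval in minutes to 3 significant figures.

ΔT = -0.9 K, ΔS = +0.13 psu (deep − shallow).
Δρ/ρ₀ = −αΔT + βΔS = 1.26 × 10⁻⁴ + 9.23 × 10⁻⁵ = 2.183 × 10⁻⁴, so Δρ ≈ 0.2238 kg m⁻³.
N² = (g/ρ₀)·Δρ/Δz = g·(Δρ/ρ₀)/Δz = 9.81 × 2.183 × 10⁻⁴ / 102 = 2.0995 × 10⁻⁵ s⁻².
N = √(2.0995 × 10⁻⁵) = 4.5820 × 10⁻³ rad s⁻¹ → T = 2π/N = 1.3713 × 10³ s = 22.855 min ≈ 22.9 min.

22.9 min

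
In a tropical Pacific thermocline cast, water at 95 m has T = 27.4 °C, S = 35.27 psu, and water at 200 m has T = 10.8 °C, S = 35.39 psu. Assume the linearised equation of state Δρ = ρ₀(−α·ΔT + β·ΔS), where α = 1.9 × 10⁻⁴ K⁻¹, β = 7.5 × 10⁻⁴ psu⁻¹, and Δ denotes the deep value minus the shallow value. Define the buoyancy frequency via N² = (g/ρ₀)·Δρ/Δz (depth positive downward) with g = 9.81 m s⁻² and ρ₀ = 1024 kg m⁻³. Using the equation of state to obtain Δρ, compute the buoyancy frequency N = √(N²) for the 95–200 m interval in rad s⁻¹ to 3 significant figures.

ΔT = -16.6 K, ΔS = +0.12 psu (deep − shallow).
Δρ/ρ₀ = −αΔT + βΔS = 3.154 × 10⁻³ + 9.00 × 10⁻⁵ = 3.244 × 10⁻³, so Δρ ≈ 3.322 kg m⁻³.
N² = (g/ρ₀)·Δρ/Δz = g·(Δρ/ρ₀)/Δz = 9.81 × 3.244 × 10⁻³ / 105 = 3.0308 × 10⁻⁴ s⁻².
N = √(3.0308 × 10⁻⁴) = 0.017409 rad s⁻¹ ≈ 0.0174 rad s⁻¹.

0.0174 rad s⁻¹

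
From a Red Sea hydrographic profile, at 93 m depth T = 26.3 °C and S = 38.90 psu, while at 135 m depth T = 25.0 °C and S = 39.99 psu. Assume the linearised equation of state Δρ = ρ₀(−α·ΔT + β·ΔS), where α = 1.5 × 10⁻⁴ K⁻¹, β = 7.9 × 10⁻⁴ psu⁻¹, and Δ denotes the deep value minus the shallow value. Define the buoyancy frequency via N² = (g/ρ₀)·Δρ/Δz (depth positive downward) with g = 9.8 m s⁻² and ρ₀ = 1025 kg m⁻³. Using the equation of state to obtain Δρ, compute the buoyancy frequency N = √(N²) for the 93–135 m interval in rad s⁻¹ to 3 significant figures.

ΔT = -1.3 K, ΔS = +1.09 psu (deep − shallow).
Δρ/ρ₀ = −αΔT + βΔS = 1.95 × 10⁻⁴ + 8.611 × 10⁻⁴ = 1.0561 × 10⁻³, so Δρ ≈ 1.083 kg m⁻³.
N² = (g/ρ₀)·Δρ/Δz = g·(Δρ/ρ₀)/Δz = 9.8 × 1.0561 × 10⁻³ / 42 = 2.4642 × 10⁻⁴ s⁻².
N = √(2.4642 × 10⁻⁴) = 0.015698 rad s⁻¹ ≈ 0.0157 rad s⁻¹.

0.0157 rad s⁻¹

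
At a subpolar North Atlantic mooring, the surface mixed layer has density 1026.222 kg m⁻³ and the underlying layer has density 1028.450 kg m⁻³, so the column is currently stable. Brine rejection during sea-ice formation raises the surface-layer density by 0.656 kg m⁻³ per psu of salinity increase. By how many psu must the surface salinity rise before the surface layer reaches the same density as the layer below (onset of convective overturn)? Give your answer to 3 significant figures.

Density deficit of the surface layer: 1028.450 − 1026.222 = 2.228 kg m⁻³.
Required change = 2.228 / 0.656 = 3.40 psu.

3.40 psu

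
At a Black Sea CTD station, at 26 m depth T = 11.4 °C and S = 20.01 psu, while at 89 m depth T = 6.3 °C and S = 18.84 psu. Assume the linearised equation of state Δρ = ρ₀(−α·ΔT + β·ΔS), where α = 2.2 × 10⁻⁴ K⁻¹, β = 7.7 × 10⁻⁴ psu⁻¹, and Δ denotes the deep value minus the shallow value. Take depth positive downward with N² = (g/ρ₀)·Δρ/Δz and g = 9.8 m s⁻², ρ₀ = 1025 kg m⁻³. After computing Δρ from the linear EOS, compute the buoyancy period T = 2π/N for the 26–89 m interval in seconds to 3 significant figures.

ΔT = -5.1 K, ΔS = -1.17 psu (deep − shallow).
Δρ/ρ₀ = −αΔT + βΔS = 1.122 × 10⁻³ − 9.009 × 10⁻⁴ = 2.211 × 10⁻⁴, so Δρ ≈ 0.2266 kg m⁻³.
N² = (g/ρ₀)·Δρ/Δz = g·(Δρ/ρ₀)/Δz = 9.8 × 2.211 × 10⁻⁴ / 63 = 3.4393 × 10⁻⁵ s⁻².
N = √(3.4393 × 10⁻⁵) = 5.8646 × 10⁻³ rad s⁻¹ → T = 2π/N = 1.0714 × 10³ s ≈ 1.07 × 10³ s.

1.07 × 10³ s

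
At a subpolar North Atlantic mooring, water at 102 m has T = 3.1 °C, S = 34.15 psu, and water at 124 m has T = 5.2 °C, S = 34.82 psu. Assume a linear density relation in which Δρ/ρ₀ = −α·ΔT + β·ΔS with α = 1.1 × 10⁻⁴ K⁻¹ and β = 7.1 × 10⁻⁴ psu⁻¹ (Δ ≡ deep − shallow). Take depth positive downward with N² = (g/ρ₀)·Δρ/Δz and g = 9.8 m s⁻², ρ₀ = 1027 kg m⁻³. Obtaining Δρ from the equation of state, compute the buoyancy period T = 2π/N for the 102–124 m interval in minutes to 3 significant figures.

10.0 min

ΔT = +2.1 K, ΔS = +0.67 psu (deep − shallow).
Δρ/ρ₀ = −αΔT + βΔS = -2.31 × 10⁻⁴ + 4.757 × 10⁻⁴ = 2.447 × 10⁻⁴, so Δρ ≈ 0.2513 kg m⁻³.
N² = (g/ρ₀)·Δρ/Δz = g·(Δρ/ρ₀)/Δz = 9.8 × 2.447 × 10⁻⁴ / 22 = 1.0900 × 10⁻⁴ s⁻².
N = √(1.0900 × 10⁻⁴) = 0.010440 rad s⁻¹ → T = 2π/N = 601.84 s = 10.031 min ≈ 10.0 min.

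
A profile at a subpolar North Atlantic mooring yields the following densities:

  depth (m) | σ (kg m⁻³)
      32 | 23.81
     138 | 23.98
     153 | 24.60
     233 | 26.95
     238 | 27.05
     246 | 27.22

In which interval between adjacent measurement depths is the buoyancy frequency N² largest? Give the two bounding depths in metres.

138–153 m

Compute the density gradient over each adjacent pair:
  32–138 m: Δρ/Δz = 0.17/106 = 1.6 × 10⁻³ kg m⁻⁴
  138–153 m: Δρ/Δz = 0.62/15 = 0.041 kg m⁻⁴
  153–233 m: Δρ/Δz = 2.35/80 = 0.029 kg m⁻⁴
  233–238 m: Δρ/Δz = 0.10/5 = 0.020 kg m⁻⁴
  238–246 m: Δρ/Δz = 0.17/8 = 0.021 kg m⁻⁴
The largest gradient is in the 138–153 m interval — the pycnocline.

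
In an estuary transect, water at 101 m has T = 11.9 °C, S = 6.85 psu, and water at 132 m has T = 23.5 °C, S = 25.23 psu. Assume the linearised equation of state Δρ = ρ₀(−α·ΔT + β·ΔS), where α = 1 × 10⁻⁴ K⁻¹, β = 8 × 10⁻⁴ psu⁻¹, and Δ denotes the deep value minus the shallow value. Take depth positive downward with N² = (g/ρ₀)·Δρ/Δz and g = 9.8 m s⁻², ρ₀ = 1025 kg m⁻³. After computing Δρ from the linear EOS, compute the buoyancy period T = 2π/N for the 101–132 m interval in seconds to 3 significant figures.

ΔT = +11.6 K, ΔS = +18.38 psu (deep − shallow).
Δρ/ρ₀ = −αΔT + βΔS = -1.16 × 10⁻³ + 0.014704 = 0.013544, so Δρ ≈ 13.88 kg m⁻³.
N² = (g/ρ₀)·Δρ/Δz = g·(Δρ/ρ₀)/Δz = 9.8 × 0.013544 / 31 = 4.2817 × 10⁻³ s⁻².
N = √(4.2817 × 10⁻³) = 0.065435 rad s⁻¹ → T = 2π/N = 96.022 s ≈ 96.0 s.

96.0 s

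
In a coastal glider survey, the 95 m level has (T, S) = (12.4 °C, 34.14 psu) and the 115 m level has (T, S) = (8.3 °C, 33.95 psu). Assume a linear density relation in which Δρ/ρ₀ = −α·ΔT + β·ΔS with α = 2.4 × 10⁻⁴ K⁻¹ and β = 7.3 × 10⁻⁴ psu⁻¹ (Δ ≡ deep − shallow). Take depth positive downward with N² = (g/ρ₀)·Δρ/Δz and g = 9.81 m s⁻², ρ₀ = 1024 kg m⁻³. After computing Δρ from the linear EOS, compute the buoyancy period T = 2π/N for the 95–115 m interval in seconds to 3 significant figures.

309 s

ΔT = -4.1 K, ΔS = -0.19 psu (deep − shallow).
Δρ/ρ₀ = −αΔT + βΔS = 9.84 × 10⁻⁴ − 1.387 × 10⁻⁴ = 8.453 × 10⁻⁴, so Δρ ≈ 0.8656 kg m⁻³.
N² = (g/ρ₀)·Δρ/Δz = g·(Δρ/ρ₀)/Δz = 9.81 × 8.453 × 10⁻⁴ / 20 = 4.1462 × 10⁻⁴ s⁻².
N = √(4.1462 × 10⁻⁴) = 0.020362 rad s⁻¹ → T = 2π/N = 308.57 s ≈ 309 s.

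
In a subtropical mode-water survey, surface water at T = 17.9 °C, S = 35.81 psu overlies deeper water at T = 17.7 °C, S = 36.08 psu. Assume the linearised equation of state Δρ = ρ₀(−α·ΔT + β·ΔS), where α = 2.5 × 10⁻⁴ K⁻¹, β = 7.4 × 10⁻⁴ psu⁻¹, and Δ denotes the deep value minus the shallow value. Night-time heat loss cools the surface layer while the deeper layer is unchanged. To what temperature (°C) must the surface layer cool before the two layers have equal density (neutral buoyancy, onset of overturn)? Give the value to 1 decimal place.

16.9 °C

Neutral buoyancy requires Δρ = 0, i.e. −α(T_deep − T_surf′) + β(S_deep − S_surf) = 0.
T_surf′ = T_deep − (β/α)·ΔS = 17.7 − (7.4 × 10⁻⁴/2.5 × 10⁻⁴)·(+0.27) = 16.901 °C.
Cooling required: 17.9 − (16.901) = 0.999 °C.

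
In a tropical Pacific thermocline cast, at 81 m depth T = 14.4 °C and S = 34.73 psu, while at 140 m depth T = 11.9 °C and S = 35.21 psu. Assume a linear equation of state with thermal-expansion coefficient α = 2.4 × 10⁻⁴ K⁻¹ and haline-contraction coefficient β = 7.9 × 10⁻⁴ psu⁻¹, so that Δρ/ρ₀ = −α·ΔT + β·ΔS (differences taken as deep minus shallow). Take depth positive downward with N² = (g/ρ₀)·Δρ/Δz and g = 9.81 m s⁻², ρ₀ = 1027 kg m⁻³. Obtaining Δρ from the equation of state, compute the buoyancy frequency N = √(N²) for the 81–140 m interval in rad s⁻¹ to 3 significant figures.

ΔT = -2.5 K, ΔS = +0.48 psu (deep − shallow).
Δρ/ρ₀ = −αΔT + βΔS = 6.00 × 10⁻⁴ + 3.792 × 10⁻⁴ = 9.792 × 10⁻⁴, so Δρ ≈ 1.006 kg m⁻³.
N² = (g/ρ₀)·Δρ/Δz = g·(Δρ/ρ₀)/Δz = 9.81 × 9.792 × 10⁻⁴ / 59 = 1.6281 × 10⁻⁴ s⁻².
N = √(1.6281 × 10⁻⁴) = 0.012760 rad s⁻¹ ≈ 0.0128 rad s⁻¹.

0.0128 rad s⁻¹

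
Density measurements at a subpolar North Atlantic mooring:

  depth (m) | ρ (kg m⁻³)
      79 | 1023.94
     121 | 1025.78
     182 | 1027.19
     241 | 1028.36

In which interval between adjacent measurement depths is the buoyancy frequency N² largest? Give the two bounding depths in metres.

79–121 m

Compute the density gradient over each adjacent pair:
  79–121 m: Δρ/Δz = 1.84/42 = 0.044 kg m⁻⁴
  121–182 m: Δρ/Δz = 1.41/61 = 0.023 kg m⁻⁴
  182–241 m: Δρ/Δz = 1.17/59 = 0.020 kg m⁻⁴
The largest gradient is in the 79–121 m interval — the pycnocline.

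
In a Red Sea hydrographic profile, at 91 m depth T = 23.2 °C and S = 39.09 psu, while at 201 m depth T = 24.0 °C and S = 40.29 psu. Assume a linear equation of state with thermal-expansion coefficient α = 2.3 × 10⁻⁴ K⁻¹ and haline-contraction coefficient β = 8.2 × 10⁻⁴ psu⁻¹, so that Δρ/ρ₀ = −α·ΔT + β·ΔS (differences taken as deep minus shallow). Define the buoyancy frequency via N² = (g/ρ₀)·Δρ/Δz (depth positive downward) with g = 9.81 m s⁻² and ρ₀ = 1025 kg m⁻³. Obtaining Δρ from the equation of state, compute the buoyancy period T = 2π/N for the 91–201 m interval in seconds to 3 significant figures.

744 s

ΔT = +0.8 K, ΔS = +1.20 psu (deep − shallow).
Δρ/ρ₀ = −αΔT + βΔS = -1.84 × 10⁻⁴ + 9.84 × 10⁻⁴ = 8.00 × 10⁻⁴, so Δρ ≈ 0.8200 kg m⁻³.
N² = (g/ρ₀)·Δρ/Δz = g·(Δρ/ρ₀)/Δz = 9.81 × 8.00 × 10⁻⁴ / 110 = 7.1345 × 10⁻⁵ s⁻².
N = √(7.1345 × 10⁻⁵) = 8.4466 × 10⁻³ rad s⁻¹ → T = 2π/N = 743.87 s ≈ 744 s.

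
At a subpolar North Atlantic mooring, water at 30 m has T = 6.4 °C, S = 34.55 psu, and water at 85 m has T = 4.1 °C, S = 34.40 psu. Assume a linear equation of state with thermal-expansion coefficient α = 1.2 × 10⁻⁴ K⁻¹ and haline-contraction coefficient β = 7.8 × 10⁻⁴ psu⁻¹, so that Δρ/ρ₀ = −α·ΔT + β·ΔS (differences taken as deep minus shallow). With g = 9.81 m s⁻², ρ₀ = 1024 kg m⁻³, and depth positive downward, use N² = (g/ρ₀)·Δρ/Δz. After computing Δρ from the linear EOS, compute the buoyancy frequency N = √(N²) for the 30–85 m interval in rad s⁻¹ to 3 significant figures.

5.33 × 10⁻³ rad s⁻¹

ΔT = -2.3 K, ΔS = -0.15 psu (deep − shallow).
Δρ/ρ₀ = −αΔT + βΔS = 2.76 × 10⁻⁴ − 1.17 × 10⁻⁴ = 1.59 × 10⁻⁴, so Δρ ≈ 0.1628 kg m⁻³.
N² = (g/ρ₀)·Δρ/Δz = g·(Δρ/ρ₀)/Δz = 9.81 × 1.59 × 10⁻⁴ / 55 = 2.8360 × 10⁻⁵ s⁻².
N = √(2.8360 × 10⁻⁵) = 5.3254 × 10⁻³ rad s⁻¹ ≈ 5.33 × 10⁻³ rad s⁻¹.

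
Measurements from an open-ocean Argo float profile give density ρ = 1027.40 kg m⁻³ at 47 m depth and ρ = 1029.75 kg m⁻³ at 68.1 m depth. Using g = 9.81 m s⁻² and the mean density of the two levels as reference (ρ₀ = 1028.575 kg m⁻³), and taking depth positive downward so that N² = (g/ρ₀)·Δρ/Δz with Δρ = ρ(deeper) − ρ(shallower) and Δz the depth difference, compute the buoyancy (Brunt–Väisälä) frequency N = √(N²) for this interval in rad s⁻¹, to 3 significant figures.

0.0326 rad s⁻¹

Δρ = 1029.75 − 1027.40 = 2.35 kg m⁻³ over Δz = 68.1 − 47 = 21.1 m.
N² = (9.81/1028.575) × (2.35/21.1) = 1.0622 × 10⁻³ s⁻².
N = √(1.0622 × 10⁻³) = 0.032591 rad s⁻¹ ≈ 0.0326 rad s⁻¹.
Since Δρ > 0 the layer is stably stratified.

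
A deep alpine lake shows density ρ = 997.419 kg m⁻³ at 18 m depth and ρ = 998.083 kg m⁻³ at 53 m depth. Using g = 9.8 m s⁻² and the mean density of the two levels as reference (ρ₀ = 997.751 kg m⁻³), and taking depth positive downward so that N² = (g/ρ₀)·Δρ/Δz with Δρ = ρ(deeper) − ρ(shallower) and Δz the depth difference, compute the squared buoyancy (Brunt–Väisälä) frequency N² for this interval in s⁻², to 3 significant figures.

Δρ = 998.083 − 997.419 = 0.664 kg m⁻³ over Δz = 53 − 18 = 35 m.
N² = (9.8/997.751) × (0.664/35) = 1.8634 × 10⁻⁴ s⁻² ≈ 1.86 × 10⁻⁴ s⁻².
Since Δρ > 0 the layer is stably stratified.

1.86 × 10⁻⁴ s⁻²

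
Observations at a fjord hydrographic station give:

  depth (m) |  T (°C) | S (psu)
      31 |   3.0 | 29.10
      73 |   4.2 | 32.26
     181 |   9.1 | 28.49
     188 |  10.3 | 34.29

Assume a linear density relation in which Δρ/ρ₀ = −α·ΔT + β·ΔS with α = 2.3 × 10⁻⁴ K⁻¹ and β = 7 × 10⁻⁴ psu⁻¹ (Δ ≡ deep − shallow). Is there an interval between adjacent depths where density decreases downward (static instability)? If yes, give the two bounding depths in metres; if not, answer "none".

73–181 m

Evaluate Δρ/ρ₀ = −αΔT + βΔS across each adjacent pair:
  31–73 m: −αΔT+βΔS = −(2.3 × 10⁻⁴)(+1.2)+(7 × 10⁻⁴)(+3.16) = 1.9 × 10⁻³ → stable
  73–181 m: −αΔT+βΔS = −(2.3 × 10⁻⁴)(+4.9)+(7 × 10⁻⁴)(-3.77) = -3.8 × 10⁻³ → UNSTABLE
  181–188 m: −αΔT+βΔS = −(2.3 × 10⁻⁴)(+1.2)+(7 × 10⁻⁴)(+5.80) = 3.8 × 10⁻³ → stable
The 73–181 m interval has Δρ < 0: lighter water underlies denser water.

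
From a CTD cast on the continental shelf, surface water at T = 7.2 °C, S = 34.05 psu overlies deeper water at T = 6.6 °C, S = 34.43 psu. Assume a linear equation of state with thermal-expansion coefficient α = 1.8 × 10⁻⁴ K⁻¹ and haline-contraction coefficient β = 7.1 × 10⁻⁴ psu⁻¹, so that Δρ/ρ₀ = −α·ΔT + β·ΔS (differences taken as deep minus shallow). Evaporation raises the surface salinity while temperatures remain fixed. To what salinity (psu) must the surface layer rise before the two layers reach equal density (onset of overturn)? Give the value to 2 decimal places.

34.58 psu

Neutral buoyancy requires −α(T_deep − T_surf) + β(S_deep − S_surf′) = 0.
S_surf′ = S_deep − (α/β)·ΔT = 34.43 − (1.8 × 10⁻⁴/7.1 × 10⁻⁴)·(-0.6) = 34.5821 psu.
Increase required: 34.5821 − 34.05 = 0.5321 psu.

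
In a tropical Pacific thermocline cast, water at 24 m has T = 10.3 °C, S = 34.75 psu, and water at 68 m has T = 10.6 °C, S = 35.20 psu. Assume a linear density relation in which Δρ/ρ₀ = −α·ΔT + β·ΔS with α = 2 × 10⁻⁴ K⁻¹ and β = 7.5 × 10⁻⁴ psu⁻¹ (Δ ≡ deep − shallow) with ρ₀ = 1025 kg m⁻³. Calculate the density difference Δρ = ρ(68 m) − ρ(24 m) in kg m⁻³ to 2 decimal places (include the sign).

+0.28 kg m⁻³

ΔT = +0.3 K, ΔS = +0.45 psu (deep − shallow).
Δρ/ρ₀ = −(2 × 10⁻⁴)(+0.3) + (7.5 × 10⁻⁴)(+0.45) = 2.775 × 10⁻⁴.
Δρ = 1025 × (2.775 × 10⁻⁴) = +0.28 kg m⁻³.
Positive Δρ: denser below, stable.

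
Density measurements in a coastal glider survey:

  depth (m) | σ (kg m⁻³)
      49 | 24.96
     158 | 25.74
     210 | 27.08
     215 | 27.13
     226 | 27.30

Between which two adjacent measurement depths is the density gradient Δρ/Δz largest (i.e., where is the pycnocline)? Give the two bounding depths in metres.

158–210 m

Compute the density gradient over each adjacent pair:
  49–158 m: Δρ/Δz = 0.78/109 = 7.2 × 10⁻³ kg m⁻⁴
  158–210 m: Δρ/Δz = 1.34/52 = 0.026 kg m⁻⁴
  210–215 m: Δρ/Δz = 0.05/5 = 0.010 kg m⁻⁴
  215–226 m: Δρ/Δz = 0.17/11 = 0.015 kg m⁻⁴
The largest gradient is in the 158–210 m interval — the pycnocline.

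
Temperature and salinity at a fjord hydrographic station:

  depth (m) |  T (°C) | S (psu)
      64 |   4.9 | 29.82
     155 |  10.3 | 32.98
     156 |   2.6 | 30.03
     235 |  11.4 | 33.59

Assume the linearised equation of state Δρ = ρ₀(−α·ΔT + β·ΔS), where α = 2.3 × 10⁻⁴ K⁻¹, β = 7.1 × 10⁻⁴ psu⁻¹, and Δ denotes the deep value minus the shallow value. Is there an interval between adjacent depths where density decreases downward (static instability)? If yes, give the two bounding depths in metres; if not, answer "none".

Evaluate Δρ/ρ₀ = −αΔT + βΔS across each adjacent pair:
  64–155 m: −αΔT+βΔS = −(2.3 × 10⁻⁴)(+5.4)+(7.1 × 10⁻⁴)(+3.16) = 1.0 × 10⁻³ → stable
  155–156 m: −αΔT+βΔS = −(2.3 × 10⁻⁴)(-7.7)+(7.1 × 10⁻⁴)(-2.95) = -3.2 × 10⁻⁴ → UNSTABLE
  156–235 m: −αΔT+βΔS = −(2.3 × 10⁻⁴)(+8.8)+(7.1 × 10⁻⁴)(+3.56) = 5.0 × 10⁻⁴ → stable
The 155–156 m interval has Δρ < 0: lighter water underlies denser water.

155–156 m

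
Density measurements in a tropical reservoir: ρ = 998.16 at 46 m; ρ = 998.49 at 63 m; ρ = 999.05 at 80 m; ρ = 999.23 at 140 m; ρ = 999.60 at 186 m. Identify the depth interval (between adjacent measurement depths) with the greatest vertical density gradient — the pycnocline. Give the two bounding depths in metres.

63–80 m

Compute the density gradient over each adjacent pair:
  46–63 m: Δρ/Δz = 0.33/17 = 0.019 kg m⁻⁴
  63–80 m: Δρ/Δz = 0.56/17 = 0.033 kg m⁻⁴
  80–140 m: Δρ/Δz = 0.18/60 = 3.0 × 10⁻³ kg m⁻⁴
  140–186 m: Δρ/Δz = 0.37/46 = 8.0 × 10⁻³ kg m⁻⁴
The largest gradient is in the 63–80 m interval — the pycnocline.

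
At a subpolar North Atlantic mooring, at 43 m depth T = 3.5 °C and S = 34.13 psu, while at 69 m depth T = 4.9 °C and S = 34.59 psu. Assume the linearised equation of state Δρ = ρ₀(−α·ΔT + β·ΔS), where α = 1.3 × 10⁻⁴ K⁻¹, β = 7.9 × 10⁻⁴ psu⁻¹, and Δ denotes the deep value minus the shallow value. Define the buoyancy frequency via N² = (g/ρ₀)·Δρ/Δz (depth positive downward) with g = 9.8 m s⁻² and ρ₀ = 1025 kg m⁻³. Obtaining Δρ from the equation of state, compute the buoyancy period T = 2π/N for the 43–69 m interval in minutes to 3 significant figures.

12.7 min

ΔT = +1.4 K, ΔS = +0.46 psu (deep − shallow).
Δρ/ρ₀ = −αΔT + βΔS = -1.82 × 10⁻⁴ + 3.634 × 10⁻⁴ = 1.814 × 10⁻⁴, so Δρ ≈ 0.1859 kg m⁻³.
N² = (g/ρ₀)·Δρ/Δz = g·(Δρ/ρ₀)/Δz = 9.8 × 1.814 × 10⁻⁴ / 26 = 6.8374 × 10⁻⁵ s⁻².
N = √(6.8374 × 10⁻⁵) = 8.2689 × 10⁻³ rad s⁻¹ → T = 2π/N = 759.86 s = 12.664 min ≈ 12.7 min.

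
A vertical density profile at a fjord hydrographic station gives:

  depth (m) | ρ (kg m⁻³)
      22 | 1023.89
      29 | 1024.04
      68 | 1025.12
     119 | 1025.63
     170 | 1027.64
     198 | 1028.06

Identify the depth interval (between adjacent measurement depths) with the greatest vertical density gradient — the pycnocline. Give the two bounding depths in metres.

119–170 m

Compute the density gradient over each adjacent pair:
  22–29 m: Δρ/Δz = 0.15/7 = 0.021 kg m⁻⁴
  29–68 m: Δρ/Δz = 1.08/39 = 0.028 kg m⁻⁴
  68–119 m: Δρ/Δz = 0.51/51 = 0.010 kg m⁻⁴
  119–170 m: Δρ/Δz = 2.01/51 = 0.039 kg m⁻⁴
  170–198 m: Δρ/Δz = 0.42/28 = 0.015 kg m⁻⁴
The largest gradient is in the 119–170 m interval — the pycnocline.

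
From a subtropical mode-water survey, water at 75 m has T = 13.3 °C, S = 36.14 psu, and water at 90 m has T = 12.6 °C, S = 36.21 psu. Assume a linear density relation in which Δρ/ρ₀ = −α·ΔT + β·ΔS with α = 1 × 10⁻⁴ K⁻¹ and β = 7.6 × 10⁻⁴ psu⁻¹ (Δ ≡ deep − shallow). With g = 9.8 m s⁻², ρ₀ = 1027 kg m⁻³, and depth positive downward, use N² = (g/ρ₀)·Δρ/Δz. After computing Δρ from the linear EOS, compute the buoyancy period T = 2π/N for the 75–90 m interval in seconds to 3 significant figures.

ΔT = -0.7 K, ΔS = +0.07 psu (deep − shallow).
Δρ/ρ₀ = −αΔT + βΔS = 7.00 × 10⁻⁵ + 5.32 × 10⁻⁵ = 1.232 × 10⁻⁴, so Δρ ≈ 0.1265 kg m⁻³.
N² = (g/ρ₀)·Δρ/Δz = g·(Δρ/ρ₀)/Δz = 9.8 × 1.232 × 10⁻⁴ / 15 = 8.0491 × 10⁻⁵ s⁻².
N = √(8.0491 × 10⁻⁵) = 8.9717 × 10⁻³ rad s⁻¹ → T = 2π/N = 700.33 s ≈ 700 s.

700 s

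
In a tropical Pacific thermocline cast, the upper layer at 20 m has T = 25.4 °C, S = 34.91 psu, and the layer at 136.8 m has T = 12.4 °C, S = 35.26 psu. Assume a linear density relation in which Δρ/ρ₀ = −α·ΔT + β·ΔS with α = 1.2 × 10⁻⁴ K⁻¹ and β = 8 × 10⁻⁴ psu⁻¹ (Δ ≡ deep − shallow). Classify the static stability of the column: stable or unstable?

ΔT = 12.4 − 25.4 = -13.0 K and ΔS = 35.26 − 34.91 = +0.35 psu (deep − shallow).
−αΔT = 1.56 × 10⁻³; βΔS = 2.80 × 10⁻⁴; sum Δρ/ρ₀ = 1.84 × 10⁻³.
Δρ/ρ₀ > 0, so Δρ > 0: deeper water is denser → statically stable.

stable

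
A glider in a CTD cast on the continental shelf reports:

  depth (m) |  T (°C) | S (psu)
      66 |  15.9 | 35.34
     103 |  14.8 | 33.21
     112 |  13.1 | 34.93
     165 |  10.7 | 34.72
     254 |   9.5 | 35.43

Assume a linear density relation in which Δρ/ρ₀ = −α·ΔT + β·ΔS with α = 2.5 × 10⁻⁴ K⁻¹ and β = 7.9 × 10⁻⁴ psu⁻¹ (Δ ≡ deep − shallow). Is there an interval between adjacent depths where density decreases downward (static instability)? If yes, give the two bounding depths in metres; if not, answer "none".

66–103 m

Evaluate Δρ/ρ₀ = −αΔT + βΔS across each adjacent pair:
  66–103 m: −αΔT+βΔS = −(2.5 × 10⁻⁴)(-1.1)+(7.9 × 10⁻⁴)(-2.13) = -1.4 × 10⁻³ → UNSTABLE
  103–112 m: −αΔT+βΔS = −(2.5 × 10⁻⁴)(-1.7)+(7.9 × 10⁻⁴)(+1.72) = 1.8 × 10⁻³ → stable
  112–165 m: −αΔT+βΔS = −(2.5 × 10⁻⁴)(-2.4)+(7.9 × 10⁻⁴)(-0.21) = 4.3 × 10⁻⁴ → stable
  165–254 m: −αΔT+βΔS = −(2.5 × 10⁻⁴)(-1.2)+(7.9 × 10⁻⁴)(+0.71) = 8.6 × 10⁻⁴ → stable
The 66–103 m interval has Δρ < 0: lighter water underlies denser water.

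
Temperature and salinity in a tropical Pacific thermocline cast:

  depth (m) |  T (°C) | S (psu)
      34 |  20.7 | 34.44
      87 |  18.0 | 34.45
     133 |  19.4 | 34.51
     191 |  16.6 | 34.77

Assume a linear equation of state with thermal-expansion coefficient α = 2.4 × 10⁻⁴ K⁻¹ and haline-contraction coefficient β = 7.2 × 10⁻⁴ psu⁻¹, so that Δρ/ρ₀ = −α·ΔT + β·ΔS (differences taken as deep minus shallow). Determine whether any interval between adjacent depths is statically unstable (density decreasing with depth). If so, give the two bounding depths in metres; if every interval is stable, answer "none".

Evaluate Δρ/ρ₀ = −αΔT + βΔS across each adjacent pair:
  34–87 m: −αΔT+βΔS = −(2.4 × 10⁻⁴)(-2.7)+(7.2 × 10⁻⁴)(+0.01) = 6.6 × 10⁻⁴ → stable
  87–133 m: −αΔT+βΔS = −(2.4 × 10⁻⁴)(+1.4)+(7.2 × 10⁻⁴)(+0.06) = -2.9 × 10⁻⁴ → UNSTABLE
  133–191 m: −αΔT+βΔS = −(2.4 × 10⁻⁴)(-2.8)+(7.2 × 10⁻⁴)(+0.26) = 8.6 × 10⁻⁴ → stable
The 87–133 m interval has Δρ < 0: lighter water underlies denser water.

87–133 m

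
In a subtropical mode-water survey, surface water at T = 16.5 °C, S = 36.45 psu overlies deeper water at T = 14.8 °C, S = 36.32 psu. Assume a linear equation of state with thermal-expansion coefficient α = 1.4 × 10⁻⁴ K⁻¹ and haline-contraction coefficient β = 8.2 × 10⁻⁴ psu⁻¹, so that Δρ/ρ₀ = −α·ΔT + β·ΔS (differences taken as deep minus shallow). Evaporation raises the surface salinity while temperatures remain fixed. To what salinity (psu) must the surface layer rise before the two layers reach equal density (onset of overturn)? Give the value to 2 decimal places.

Neutral buoyancy requires −α(T_deep − T_surf) + β(S_deep − S_surf′) = 0.
S_surf′ = S_deep − (α/β)·ΔT = 36.32 − (1.4 × 10⁻⁴/8.2 × 10⁻⁴)·(-1.7) = 36.6102 psu.
Increase required: 36.6102 − 36.45 = 0.1602 psu.

36.61 psu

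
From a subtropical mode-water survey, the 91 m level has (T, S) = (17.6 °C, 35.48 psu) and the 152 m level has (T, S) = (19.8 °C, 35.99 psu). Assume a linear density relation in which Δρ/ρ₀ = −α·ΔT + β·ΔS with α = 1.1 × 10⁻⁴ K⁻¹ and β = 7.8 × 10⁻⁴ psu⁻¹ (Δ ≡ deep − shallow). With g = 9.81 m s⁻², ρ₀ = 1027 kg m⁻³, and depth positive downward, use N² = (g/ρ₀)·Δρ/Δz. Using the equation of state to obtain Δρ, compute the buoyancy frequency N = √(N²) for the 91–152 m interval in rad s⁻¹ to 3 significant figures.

ΔT = +2.2 K, ΔS = +0.51 psu (deep − shallow).
Δρ/ρ₀ = −αΔT + βΔS = -2.42 × 10⁻⁴ + 3.978 × 10⁻⁴ = 1.558 × 10⁻⁴, so Δρ ≈ 0.1600 kg m⁻³.
N² = (g/ρ₀)·Δρ/Δz = g·(Δρ/ρ₀)/Δz = 9.81 × 1.558 × 10⁻⁴ / 61 = 2.5056 × 10⁻⁵ s⁻².
N = √(2.5056 × 10⁻⁵) = 5.0056 × 10⁻³ rad s⁻¹ ≈ 5.01 × 10⁻³ rad s⁻¹.

5.01 × 10⁻³ rad s⁻¹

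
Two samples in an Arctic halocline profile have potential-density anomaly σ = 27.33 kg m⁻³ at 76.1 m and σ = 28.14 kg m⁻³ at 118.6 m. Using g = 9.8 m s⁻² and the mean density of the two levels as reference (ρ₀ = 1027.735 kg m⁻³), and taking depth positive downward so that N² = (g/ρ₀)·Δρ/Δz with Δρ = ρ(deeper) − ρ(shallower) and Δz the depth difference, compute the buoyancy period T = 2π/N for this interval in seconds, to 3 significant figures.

Δρ = 1028.14 − 1027.33 = 0.81 kg m⁻³ over Δz = 118.6 − 76.1 = 42.5 m.
N² = (9.8/1027.735) × (0.81/42.5) = 1.8174 × 10⁻⁴ s⁻².
N = √(1.8174 × 10⁻⁴) = 0.013481 rad s⁻¹, so T = 2π/N = 466.08 s ≈ 466 s.

466 s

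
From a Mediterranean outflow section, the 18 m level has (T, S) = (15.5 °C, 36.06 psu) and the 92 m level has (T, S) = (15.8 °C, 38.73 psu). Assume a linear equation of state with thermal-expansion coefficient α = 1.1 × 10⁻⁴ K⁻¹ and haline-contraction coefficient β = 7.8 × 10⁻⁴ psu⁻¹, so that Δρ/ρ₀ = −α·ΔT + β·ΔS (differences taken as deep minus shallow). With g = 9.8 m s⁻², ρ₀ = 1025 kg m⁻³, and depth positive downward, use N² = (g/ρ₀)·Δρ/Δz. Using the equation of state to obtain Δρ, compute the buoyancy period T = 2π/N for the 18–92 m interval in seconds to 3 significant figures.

ΔT = +0.3 K, ΔS = +2.67 psu (deep − shallow).
Δρ/ρ₀ = −αΔT + βΔS = -3.30 × 10⁻⁵ + 2.0826 × 10⁻³ = 2.0496 × 10⁻³, so Δρ ≈ 2.101 kg m⁻³.
N² = (g/ρ₀)·Δρ/Δz = g·(Δρ/ρ₀)/Δz = 9.8 × 2.0496 × 10⁻³ / 74 = 2.7143 × 10⁻⁴ s⁻².
N = √(2.7143 × 10⁻⁴) = 0.016475 rad s⁻¹ → T = 2π/N = 381.38 s ≈ 381 s.

381 s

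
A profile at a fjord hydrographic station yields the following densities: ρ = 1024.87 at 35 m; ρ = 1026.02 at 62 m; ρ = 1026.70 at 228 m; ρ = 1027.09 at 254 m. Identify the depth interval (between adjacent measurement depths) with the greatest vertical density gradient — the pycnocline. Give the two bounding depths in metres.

Compute the density gradient over each adjacent pair:
  35–62 m: Δρ/Δz = 1.15/27 = 0.043 kg m⁻⁴
  62–228 m: Δρ/Δz = 0.68/166 = 4.1 × 10⁻³ kg m⁻⁴
  228–254 m: Δρ/Δz = 0.39/26 = 0.015 kg m⁻⁴
The largest gradient is in the 35–62 m interval — the pycnocline.

35–62 m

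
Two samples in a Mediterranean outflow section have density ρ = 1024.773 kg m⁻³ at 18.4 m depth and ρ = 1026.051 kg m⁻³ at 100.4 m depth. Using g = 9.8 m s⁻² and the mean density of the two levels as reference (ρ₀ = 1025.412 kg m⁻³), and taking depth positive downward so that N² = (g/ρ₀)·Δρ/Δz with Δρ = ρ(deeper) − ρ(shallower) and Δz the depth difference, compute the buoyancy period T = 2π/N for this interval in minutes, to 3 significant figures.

8.58 min

Δρ = 1026.051 − 1024.773 = 1.278 kg m⁻³ over Δz = 100.4 − 18.4 = 82 m.
N² = (9.8/1025.412) × (1.278/82) = 1.4895 × 10⁻⁴ s⁻².
N = √(1.4895 × 10⁻⁴) = 0.012205 rad s⁻¹, so T = 2π/N = 514.80 s = 8.5800 min ≈ 8.58 min.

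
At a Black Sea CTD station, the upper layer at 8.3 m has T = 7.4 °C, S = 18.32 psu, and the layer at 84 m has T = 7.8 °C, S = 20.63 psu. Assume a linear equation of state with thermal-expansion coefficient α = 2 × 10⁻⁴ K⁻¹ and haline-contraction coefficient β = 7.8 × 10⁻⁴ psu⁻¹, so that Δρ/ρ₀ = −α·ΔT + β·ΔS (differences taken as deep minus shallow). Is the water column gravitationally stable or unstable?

stable

ΔT = 7.8 − 7.4 = +0.4 K and ΔS = 20.63 − 18.32 = +2.31 psu (deep − shallow).
−αΔT = -8.00 × 10⁻⁵; βΔS = 1.8018 × 10⁻³; sum Δρ/ρ₀ = 1.7218 × 10⁻³.
Δρ/ρ₀ > 0, so Δρ > 0: deeper water is denser → statically stable.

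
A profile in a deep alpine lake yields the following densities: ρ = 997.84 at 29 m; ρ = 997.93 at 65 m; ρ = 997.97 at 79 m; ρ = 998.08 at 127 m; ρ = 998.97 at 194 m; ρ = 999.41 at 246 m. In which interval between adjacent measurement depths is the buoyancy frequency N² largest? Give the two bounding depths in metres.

Compute the density gradient over each adjacent pair:
  29–65 m: Δρ/Δz = 0.09/36 = 2.5 × 10⁻³ kg m⁻⁴
  65–79 m: Δρ/Δz = 0.04/14 = 2.9 × 10⁻³ kg m⁻⁴
  79–127 m: Δρ/Δz = 0.11/48 = 2.3 × 10⁻³ kg m⁻⁴
  127–194 m: Δρ/Δz = 0.89/67 = 0.013 kg m⁻⁴
  194–246 m: Δρ/Δz = 0.44/52 = 8.5 × 10⁻³ kg m⁻⁴
The largest gradient is in the 127–194 m interval — the pycnocline.

127–194 m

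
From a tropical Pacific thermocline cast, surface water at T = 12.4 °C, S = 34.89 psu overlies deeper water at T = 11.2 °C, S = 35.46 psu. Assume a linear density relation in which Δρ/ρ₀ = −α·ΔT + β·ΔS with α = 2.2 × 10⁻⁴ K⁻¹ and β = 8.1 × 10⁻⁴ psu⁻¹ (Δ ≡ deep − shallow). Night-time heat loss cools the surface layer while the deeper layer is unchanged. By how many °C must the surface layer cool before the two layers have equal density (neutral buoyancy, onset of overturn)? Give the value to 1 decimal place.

Neutral buoyancy requires Δρ = 0, i.e. −α(T_deep − T_surf′) + β(S_deep − S_surf) = 0.
T_surf′ = T_deep − (β/α)·ΔS = 11.2 − (8.1 × 10⁻⁴/2.2 × 10⁻⁴)·(+0.57) = 9.101 °C.
Cooling required: 12.4 − (9.101) = 3.299 °C.

3.3 °C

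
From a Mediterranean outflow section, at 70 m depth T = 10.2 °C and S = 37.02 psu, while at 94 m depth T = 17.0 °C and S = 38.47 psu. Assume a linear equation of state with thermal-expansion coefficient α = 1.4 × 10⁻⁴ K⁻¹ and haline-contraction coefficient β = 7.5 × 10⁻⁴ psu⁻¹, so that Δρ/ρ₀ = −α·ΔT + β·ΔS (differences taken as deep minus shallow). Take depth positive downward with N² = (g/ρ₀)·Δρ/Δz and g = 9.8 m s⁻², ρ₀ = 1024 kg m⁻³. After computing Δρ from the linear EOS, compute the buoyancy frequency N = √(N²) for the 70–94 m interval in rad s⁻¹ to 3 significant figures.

7.44 × 10⁻³ rad s⁻¹

ΔT = +6.8 K, ΔS = +1.45 psu (deep − shallow).
Δρ/ρ₀ = −αΔT + βΔS = -9.52 × 10⁻⁴ + 1.0875 × 10⁻³ = 1.355 × 10⁻⁴, so Δρ ≈ 0.1388 kg m⁻³.
N² = (g/ρ₀)·Δρ/Δz = g·(Δρ/ρ₀)/Δz = 9.8 × 1.355 × 10⁻⁴ / 24 = 5.5329 × 10⁻⁵ s⁻².
N = √(5.5329 × 10⁻⁵) = 7.4383 × 10⁻³ rad s⁻¹ ≈ 7.44 × 10⁻³ rad s⁻¹.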